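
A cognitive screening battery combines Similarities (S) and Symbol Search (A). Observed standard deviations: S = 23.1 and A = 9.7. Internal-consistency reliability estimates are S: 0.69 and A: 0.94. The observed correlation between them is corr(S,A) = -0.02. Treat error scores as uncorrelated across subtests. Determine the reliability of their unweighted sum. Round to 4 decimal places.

0.7235

Var(S+A) = 23.1² + 9.7² + 2·[23.1·9.7·(-0.02)] = 627.7 − 8.9628 = 618.737.
With uncorrelated errors the cross-covariances are all true-score covariance, so they carry over unchanged; only the diagonal terms shrink to ρᵢσᵢ².
True-score variance = [23.1²·0.69 + 9.7²·0.94] − 8.9628 = 456.635 − 8.9628 = 447.673.
Reliability = 447.673 / 618.737 = 0.7235.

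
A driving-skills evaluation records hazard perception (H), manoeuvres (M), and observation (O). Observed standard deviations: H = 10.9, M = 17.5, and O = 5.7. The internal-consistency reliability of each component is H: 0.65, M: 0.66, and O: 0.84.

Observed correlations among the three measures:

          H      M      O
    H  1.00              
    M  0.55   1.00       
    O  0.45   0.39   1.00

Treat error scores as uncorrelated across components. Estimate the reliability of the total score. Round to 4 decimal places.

0.8116

Var(H+M+O) = 10.9² + 17.5² + 5.7² + 2·[10.9·17.5·0.55 + 10.9·5.7·0.45 + 17.5·5.7·0.39] = 457.55 + 343.547 = 801.097.
With uncorrelated errors the cross-covariances are all true-score covariance, so they carry over unchanged; only the diagonal terms shrink to ρᵢσᵢ².
True-score variance = [10.9²·0.65 + 17.5²·0.66 + 5.7²·0.84] + 343.547 = 306.643 + 343.547 = 650.19.
Reliability = 650.19 / 801.097 = 0.8116.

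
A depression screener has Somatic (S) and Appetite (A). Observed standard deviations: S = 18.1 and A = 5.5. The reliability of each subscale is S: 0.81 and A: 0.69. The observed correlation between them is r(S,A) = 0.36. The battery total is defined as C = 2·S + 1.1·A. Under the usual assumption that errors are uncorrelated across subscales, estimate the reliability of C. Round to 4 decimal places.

0.8270

Var(C) = 2²·18.1² + 1.1²·5.5² + 2·[2.2·18.1·5.5·0.36] = 1347.04 + 157.687 = 1504.73.
Under uncorrelated errors the observed covariances equal the true-score covariances, so only the own-variance terms attenuate.
True-score variance = [2²·18.1²·0.81 + 1.1²·5.5²·0.69] + 157.687 = 1086.71 + 157.687 = 1244.4.
Reliability = 1244.4 / 1504.73 = 0.8270.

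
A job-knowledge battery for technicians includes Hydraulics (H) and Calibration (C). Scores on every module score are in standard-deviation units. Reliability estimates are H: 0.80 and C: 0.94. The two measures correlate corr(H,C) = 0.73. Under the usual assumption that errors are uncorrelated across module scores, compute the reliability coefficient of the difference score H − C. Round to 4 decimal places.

Var(H−C) = 1 + 1 − 2·0.73 = 2 − 1.46 = 0.54.
With uncorrelated errors the cross-covariances are all true-score covariance, so they carry over unchanged; only the diagonal terms shrink to ρᵢσᵢ².
True-score variance = [0.80 + 0.94] − 1.46 = 1.74 − 1.46 = 0.28.
Reliability = 0.28 / 0.54 = 0.5185.

0.5185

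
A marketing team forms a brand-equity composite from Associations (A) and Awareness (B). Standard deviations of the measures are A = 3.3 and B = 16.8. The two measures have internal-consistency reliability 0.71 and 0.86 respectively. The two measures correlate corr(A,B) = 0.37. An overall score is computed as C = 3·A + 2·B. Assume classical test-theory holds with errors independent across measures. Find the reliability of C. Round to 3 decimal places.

Var(C) = 3²·3.3² + 2²·16.8² + 2·[6·3.3·16.8·0.37] = 1226.97 + 246.154 = 1473.12.
With uncorrelated errors the cross-covariances are all true-score covariance, so they carry over unchanged; only the diagonal terms shrink to ρᵢσᵢ².
True-score variance = [3²·3.3²·0.71 + 2²·16.8²·0.86] + 246.154 = 1040.49 + 246.154 = 1286.65.
Reliability = 1286.65 / 1473.12 = 0.873.

0.873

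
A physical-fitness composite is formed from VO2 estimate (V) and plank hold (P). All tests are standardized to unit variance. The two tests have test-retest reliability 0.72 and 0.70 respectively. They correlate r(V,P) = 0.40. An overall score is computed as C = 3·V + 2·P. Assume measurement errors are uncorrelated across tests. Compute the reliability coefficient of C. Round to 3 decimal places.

0.791

Var(C) = 3² + 2² + 2·[6·0.40] = 13 + 4.8 = 17.8.
Because errors are independent across components, Cov(Tᵢ,Tⱼ) = Cov(Xᵢ,Xⱼ); the off-diagonal part of the true-score variance is the same as above.
True-score variance = [3²·0.72 + 2²·0.70] + 4.8 = 9.28 + 4.8 = 14.08.
Reliability = 14.08 / 17.8 = 0.791.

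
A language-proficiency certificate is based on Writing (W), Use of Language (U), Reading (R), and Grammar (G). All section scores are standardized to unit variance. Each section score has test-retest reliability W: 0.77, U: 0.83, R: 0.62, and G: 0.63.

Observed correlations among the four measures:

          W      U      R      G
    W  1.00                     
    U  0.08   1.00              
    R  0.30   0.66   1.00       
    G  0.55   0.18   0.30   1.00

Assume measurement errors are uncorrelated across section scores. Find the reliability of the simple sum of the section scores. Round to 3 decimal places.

Var(W+U+R+G) = 4 + 2·[0.08 + 0.30 + 0.55 + 0.66 + 0.18 + 0.30] = 4 + 4.14 = 8.14.
Because errors are independent across components, Cov(Tᵢ,Tⱼ) = Cov(Xᵢ,Xⱼ); the off-diagonal part of the true-score variance is the same as above.
True-score variance = [0.77 + 0.83 + 0.62 + 0.63] + 4.14 = 2.85 + 4.14 = 6.99.
Reliability = 6.99 / 8.14 = 0.859.

0.859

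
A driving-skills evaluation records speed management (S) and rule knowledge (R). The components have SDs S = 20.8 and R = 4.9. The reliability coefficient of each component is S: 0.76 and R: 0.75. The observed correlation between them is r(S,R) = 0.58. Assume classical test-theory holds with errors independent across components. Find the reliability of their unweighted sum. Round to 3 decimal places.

Var(S+R) = 20.8² + 4.9² + 2·[20.8·4.9·0.58] = 456.65 + 118.227 = 574.877.
Under uncorrelated errors the observed covariances equal the true-score covariances, so only the own-variance terms attenuate.
True-score variance = [20.8²·0.76 + 4.9²·0.75] + 118.227 = 346.814 + 118.227 = 465.041.
Reliability = 465.041 / 574.877 = 0.809.

0.809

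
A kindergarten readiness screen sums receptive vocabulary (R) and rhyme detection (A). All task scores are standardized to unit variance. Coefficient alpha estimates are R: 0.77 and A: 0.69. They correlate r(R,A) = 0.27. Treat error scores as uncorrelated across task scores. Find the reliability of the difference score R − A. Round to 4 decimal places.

0.6301

Var(R−A) = 1 + 1 − 2·0.27 = 2 − 0.54 = 1.46.
With uncorrelated errors the cross-covariances are all true-score covariance, so they carry over unchanged; only the diagonal terms shrink to ρᵢσᵢ².
True-score variance = [0.77 + 0.69] − 0.54 = 1.46 − 0.54 = 0.92.
Reliability = 0.92 / 1.46 = 0.6301.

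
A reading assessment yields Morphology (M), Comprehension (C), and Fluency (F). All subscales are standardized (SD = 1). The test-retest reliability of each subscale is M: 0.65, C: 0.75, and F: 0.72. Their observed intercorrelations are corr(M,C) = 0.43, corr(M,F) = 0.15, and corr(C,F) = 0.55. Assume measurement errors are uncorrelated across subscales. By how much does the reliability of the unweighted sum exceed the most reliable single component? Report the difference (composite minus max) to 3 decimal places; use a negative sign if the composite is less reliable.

0.083

Var(sum) = 3 + 2.26 = 5.26; true-score variance = 2.12 + 2.26 = 4.38; composite reliability = 0.8327.
Max component reliability = 0.7500.
Difference = 0.8327 − 0.7500 = 0.083.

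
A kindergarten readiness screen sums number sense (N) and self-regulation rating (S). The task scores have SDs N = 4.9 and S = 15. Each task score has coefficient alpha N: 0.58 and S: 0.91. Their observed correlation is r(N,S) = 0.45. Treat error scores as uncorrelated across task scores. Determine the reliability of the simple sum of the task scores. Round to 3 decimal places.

Var(N+S) = 4.9² + 15² + 2·[4.9·15·0.45] = 249.01 + 66.15 = 315.16.
Because errors are independent across components, Cov(Tᵢ,Tⱼ) = Cov(Xᵢ,Xⱼ); the off-diagonal part of the true-score variance is the same as above.
True-score variance = [4.9²·0.58 + 15²·0.91] + 66.15 = 218.676 + 66.15 = 284.826.
Reliability = 284.826 / 315.16 = 0.904.

0.904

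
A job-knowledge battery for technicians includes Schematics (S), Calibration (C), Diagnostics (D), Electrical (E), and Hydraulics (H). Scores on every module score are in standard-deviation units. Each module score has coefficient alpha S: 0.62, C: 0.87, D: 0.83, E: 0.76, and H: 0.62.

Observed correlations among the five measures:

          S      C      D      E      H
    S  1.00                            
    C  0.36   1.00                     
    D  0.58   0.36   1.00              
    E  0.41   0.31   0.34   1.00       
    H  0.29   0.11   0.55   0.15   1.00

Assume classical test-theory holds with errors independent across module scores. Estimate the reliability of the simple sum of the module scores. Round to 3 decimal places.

0.891

Var(S+C+D+E+H) = 5 + 2·[0.36 + 0.58 + 0.41 + 0.29 + 0.36 + 0.31 + 0.11 + 0.34 + 0.55 + 0.15] = 5 + 6.92 = 11.92.
Under uncorrelated errors the observed covariances equal the true-score covariances, so only the own-variance terms attenuate.
True-score variance = [0.62 + 0.87 + 0.83 + 0.76 + 0.62] + 6.92 = 3.7 + 6.92 = 10.62.
Reliability = 10.62 / 11.92 = 0.891.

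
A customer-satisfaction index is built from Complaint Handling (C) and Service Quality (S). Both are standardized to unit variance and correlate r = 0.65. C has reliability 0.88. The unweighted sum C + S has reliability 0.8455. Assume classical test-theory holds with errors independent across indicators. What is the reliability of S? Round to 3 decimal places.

Var(C+S) = 2 + 2·0.65 = 3.300.
True-score variance = ρ_C + ρ_S + 2·0.65, so 0.8455 = (0.88 + ρ_S + 1.30) / 3.300.
ρ_S = 0.8455·3.300 − 0.88 − 1.30 = 0.610.

0.610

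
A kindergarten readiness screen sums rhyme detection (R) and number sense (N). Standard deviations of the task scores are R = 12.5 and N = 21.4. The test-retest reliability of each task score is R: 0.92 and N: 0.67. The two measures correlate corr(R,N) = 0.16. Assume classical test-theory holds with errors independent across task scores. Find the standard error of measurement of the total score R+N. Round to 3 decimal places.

Var(total) = 614.21 + 85.6 = 699.81.
True-score variance = 450.583 + 85.6 = 536.183, so reliability = 0.7662.
Error variance = 699.81 − 536.183 = 163.627; SEM = √163.627 = 12.792.

12.792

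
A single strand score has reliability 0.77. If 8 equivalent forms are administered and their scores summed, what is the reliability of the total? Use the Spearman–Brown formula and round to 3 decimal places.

ρ_k = kρ / (1 + (k−1)ρ) = 8·0.77 / (1 + 7·0.77) = 6.160 / 6.390 = 0.964.

0.964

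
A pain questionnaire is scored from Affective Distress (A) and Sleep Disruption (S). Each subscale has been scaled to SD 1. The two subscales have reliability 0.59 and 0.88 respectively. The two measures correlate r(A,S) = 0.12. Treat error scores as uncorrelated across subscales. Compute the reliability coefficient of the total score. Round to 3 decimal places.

Var(A+S) = 2 + 2·[0.12] = 2 + 0.24 = 2.24.
Under uncorrelated errors the observed covariances equal the true-score covariances, so only the own-variance terms attenuate.
True-score variance = [0.59 + 0.88] + 0.24 = 1.47 + 0.24 = 1.71.
Reliability = 1.71 / 2.24 = 0.763.

0.763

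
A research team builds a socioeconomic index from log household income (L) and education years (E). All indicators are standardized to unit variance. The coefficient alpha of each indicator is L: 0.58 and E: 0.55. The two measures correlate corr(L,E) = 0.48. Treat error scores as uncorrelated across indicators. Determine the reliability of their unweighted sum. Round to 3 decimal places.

0.706

Var(L+E) = 2 + 2·[0.48] = 2 + 0.96 = 2.96.
With uncorrelated errors the cross-covariances are all true-score covariance, so they carry over unchanged; only the diagonal terms shrink to ρᵢσᵢ².
True-score variance = [0.58 + 0.55] + 0.96 = 1.13 + 0.96 = 2.09.
Reliability = 2.09 / 2.96 = 0.706.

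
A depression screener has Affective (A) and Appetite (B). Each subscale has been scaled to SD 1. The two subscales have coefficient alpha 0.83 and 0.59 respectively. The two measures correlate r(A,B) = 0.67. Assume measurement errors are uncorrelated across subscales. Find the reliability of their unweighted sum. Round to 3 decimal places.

Var(A+B) = 2 + 2·[0.67] = 2 + 1.34 = 3.34.
Because errors are independent across components, Cov(Tᵢ,Tⱼ) = Cov(Xᵢ,Xⱼ); the off-diagonal part of the true-score variance is the same as above.
True-score variance = [0.83 + 0.59] + 1.34 = 1.42 + 1.34 = 2.76.
Reliability = 2.76 / 3.34 = 0.826.

0.826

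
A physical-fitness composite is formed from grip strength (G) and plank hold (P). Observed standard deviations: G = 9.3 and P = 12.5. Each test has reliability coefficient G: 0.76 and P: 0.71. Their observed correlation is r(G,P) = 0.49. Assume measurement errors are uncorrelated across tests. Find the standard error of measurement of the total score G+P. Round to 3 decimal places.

Var(total) = 242.74 + 113.925 = 356.665.
True-score variance = 176.67 + 113.925 = 290.595, so reliability = 0.8148.
Error variance = 356.665 − 290.595 = 66.0701; SEM = √66.0701 = 8.128.

8.128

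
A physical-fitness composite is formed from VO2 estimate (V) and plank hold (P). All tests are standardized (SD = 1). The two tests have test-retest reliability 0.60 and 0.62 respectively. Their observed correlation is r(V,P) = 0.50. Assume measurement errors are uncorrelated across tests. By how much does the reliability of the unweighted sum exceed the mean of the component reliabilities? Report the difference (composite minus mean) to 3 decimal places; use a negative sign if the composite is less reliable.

Var(sum) = 2 + 1 = 3; true-score variance = 1.22 + 1 = 2.22; composite reliability = 0.7400.
Mean component reliability = 0.6100.
Difference = 0.7400 − 0.6100 = 0.130.

0.130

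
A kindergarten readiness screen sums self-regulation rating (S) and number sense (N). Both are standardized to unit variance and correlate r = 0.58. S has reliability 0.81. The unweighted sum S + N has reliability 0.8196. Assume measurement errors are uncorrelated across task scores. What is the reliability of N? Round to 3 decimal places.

0.620

Var(S+N) = 2 + 2·0.58 = 3.160.
True-score variance = ρ_S + ρ_N + 2·0.58, so 0.8196 = (0.81 + ρ_N + 1.16) / 3.160.
ρ_N = 0.8196·3.160 − 0.81 − 1.16 = 0.620.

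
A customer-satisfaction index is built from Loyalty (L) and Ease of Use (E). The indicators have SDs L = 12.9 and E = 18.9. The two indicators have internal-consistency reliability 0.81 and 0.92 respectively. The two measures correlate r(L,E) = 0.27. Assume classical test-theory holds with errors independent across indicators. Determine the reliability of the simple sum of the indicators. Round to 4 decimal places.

Var(L+E) = 12.9² + 18.9² + 2·[12.9·18.9·0.27] = 523.62 + 131.657 = 655.277.
Under uncorrelated errors the observed covariances equal the true-score covariances, so only the own-variance terms attenuate.
True-score variance = [12.9²·0.81 + 18.9²·0.92] + 131.657 = 463.425 + 131.657 = 595.083.
Reliability = 595.083 / 655.277 = 0.9081.

0.9081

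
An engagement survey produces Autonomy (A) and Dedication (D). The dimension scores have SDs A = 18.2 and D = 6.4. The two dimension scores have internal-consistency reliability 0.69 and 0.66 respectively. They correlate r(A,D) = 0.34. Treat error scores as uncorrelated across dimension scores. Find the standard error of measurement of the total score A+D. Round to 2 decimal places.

Var(total) = 372.2 + 79.2064 = 451.406.
True-score variance = 255.589 + 79.2064 = 334.796, so reliability = 0.7417.
Error variance = 451.406 − 334.796 = 116.611; SEM = √116.611 = 10.80.

10.80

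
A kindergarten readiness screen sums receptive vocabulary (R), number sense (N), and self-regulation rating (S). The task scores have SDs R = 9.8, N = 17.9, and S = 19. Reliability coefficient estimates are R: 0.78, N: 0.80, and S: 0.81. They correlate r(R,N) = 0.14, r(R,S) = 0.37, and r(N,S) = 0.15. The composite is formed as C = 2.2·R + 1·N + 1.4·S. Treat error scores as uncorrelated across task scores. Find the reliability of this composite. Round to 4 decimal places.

Var(C) = 2.2²·9.8² + 17.9² + 1.4²·19² + 2·[2.2·9.8·17.9·0.14 + 3.08·9.8·19·0.37 + 1.4·17.9·19·0.15] = 1492.8 + 675.288 = 2168.09.
With uncorrelated errors the cross-covariances are all true-score covariance, so they carry over unchanged; only the diagonal terms shrink to ρᵢσᵢ².
True-score variance = [2.2²·9.8²·0.78 + 17.9²·0.80 + 1.4²·19²·0.81] + 675.288 = 1192.02 + 675.288 = 1867.31.
Reliability = 1867.31 / 2168.09 = 0.8613.

0.8613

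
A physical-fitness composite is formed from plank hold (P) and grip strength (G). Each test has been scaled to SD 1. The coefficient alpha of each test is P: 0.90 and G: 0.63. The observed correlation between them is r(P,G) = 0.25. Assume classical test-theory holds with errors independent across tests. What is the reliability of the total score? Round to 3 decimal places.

Var(P+G) = 2 + 2·[0.25] = 2 + 0.5 = 2.5.
Under uncorrelated errors the observed covariances equal the true-score covariances, so only the own-variance terms attenuate.
True-score variance = [0.90 + 0.63] + 0.5 = 1.53 + 0.5 = 2.03.
Reliability = 2.03 / 2.5 = 0.812.

0.812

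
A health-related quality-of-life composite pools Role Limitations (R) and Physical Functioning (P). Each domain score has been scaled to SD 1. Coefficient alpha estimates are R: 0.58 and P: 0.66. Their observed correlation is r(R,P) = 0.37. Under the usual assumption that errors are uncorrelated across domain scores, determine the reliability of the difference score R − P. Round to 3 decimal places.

Var(R−P) = 1 + 1 − 2·0.37 = 2 − 0.74 = 1.26.
Because errors are independent across components, Cov(Tᵢ,Tⱼ) = Cov(Xᵢ,Xⱼ); the off-diagonal part of the true-score variance is the same as above.
True-score variance = [0.58 + 0.66] − 0.74 = 1.24 − 0.74 = 0.5.
Reliability = 0.5 / 1.26 = 0.397.

0.397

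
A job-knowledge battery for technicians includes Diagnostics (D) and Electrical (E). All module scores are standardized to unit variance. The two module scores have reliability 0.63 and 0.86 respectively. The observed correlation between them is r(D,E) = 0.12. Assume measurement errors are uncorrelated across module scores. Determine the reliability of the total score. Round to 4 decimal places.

Var(D+E) = 2 + 2·[0.12] = 2 + 0.24 = 2.24.
Under uncorrelated errors the observed covariances equal the true-score covariances, so only the own-variance terms attenuate.
True-score variance = [0.63 + 0.86] + 0.24 = 1.49 + 0.24 = 1.73.
Reliability = 1.73 / 2.24 = 0.7723.

0.7723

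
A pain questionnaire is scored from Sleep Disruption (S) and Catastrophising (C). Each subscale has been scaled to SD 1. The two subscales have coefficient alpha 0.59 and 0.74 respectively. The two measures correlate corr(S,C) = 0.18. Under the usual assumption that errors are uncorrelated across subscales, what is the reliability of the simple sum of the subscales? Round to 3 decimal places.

0.716

Var(S+C) = 2 + 2·[0.18] = 2 + 0.36 = 2.36.
Because errors are independent across components, Cov(Tᵢ,Tⱼ) = Cov(Xᵢ,Xⱼ); the off-diagonal part of the true-score variance is the same as above.
True-score variance = [0.59 + 0.74] + 0.36 = 1.33 + 0.36 = 1.69.
Reliability = 1.69 / 2.36 = 0.716.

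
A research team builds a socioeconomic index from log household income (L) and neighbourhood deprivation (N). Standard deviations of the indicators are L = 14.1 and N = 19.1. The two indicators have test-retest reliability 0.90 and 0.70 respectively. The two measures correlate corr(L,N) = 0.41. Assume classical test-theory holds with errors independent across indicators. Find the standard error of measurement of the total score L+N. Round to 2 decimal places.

Var(total) = 563.62 + 220.834 = 784.454.
True-score variance = 434.296 + 220.834 = 655.13, so reliability = 0.8351.
Error variance = 784.454 − 655.13 = 129.324; SEM = √129.324 = 11.37.

11.37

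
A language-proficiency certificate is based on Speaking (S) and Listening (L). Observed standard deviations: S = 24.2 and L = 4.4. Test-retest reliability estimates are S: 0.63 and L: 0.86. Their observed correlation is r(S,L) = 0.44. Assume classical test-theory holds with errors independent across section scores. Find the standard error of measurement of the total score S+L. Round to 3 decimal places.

14.812

Var(total) = 605 + 93.7024 = 698.702.
True-score variance = 385.603 + 93.7024 = 479.305, so reliability = 0.6860.
Error variance = 698.702 − 479.305 = 219.397; SEM = √219.397 = 14.812.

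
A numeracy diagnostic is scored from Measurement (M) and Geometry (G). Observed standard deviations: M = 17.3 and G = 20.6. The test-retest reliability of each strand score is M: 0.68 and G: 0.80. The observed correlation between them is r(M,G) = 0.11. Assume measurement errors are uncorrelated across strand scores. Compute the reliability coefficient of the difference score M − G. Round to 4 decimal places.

0.7200

Var(M−G) = 17.3² + 20.6² − 2·17.3·20.6·0.11 = 723.65 − 78.4036 = 645.246.
With uncorrelated errors the cross-covariances are all true-score covariance, so they carry over unchanged; only the diagonal terms shrink to ρᵢσᵢ².
True-score variance = [17.3²·0.68 + 20.6²·0.80] − 78.4036 = 543.005 − 78.4036 = 464.602.
Reliability = 464.602 / 645.246 = 0.7200.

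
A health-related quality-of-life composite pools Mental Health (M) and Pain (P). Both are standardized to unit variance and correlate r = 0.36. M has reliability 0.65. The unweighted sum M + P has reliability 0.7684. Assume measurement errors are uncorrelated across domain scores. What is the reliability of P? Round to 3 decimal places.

Var(M+P) = 2 + 2·0.36 = 2.720.
True-score variance = ρ_M + ρ_P + 2·0.36, so 0.7684 = (0.65 + ρ_P + 0.72) / 2.720.
ρ_P = 0.7684·2.720 − 0.65 − 0.72 = 0.720.

0.720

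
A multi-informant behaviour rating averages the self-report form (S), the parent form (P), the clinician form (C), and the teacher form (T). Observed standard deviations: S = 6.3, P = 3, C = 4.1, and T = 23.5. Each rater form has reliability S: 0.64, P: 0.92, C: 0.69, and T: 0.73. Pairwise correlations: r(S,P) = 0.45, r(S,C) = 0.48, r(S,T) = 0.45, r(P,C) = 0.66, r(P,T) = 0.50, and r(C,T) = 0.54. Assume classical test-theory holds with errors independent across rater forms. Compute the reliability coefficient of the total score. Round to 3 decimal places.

0.828

Var(S+P+C+T) = 6.3² + 3² + 4.1² + 23.5² + 2·[6.3·3·0.45 + 6.3·4.1·0.48 + 6.3·23.5·0.45 + 3·4.1·0.66 + 3·23.5·0.50 + 4.1·23.5·0.54] = 617.75 + 365.846 = 983.596.
With uncorrelated errors the cross-covariances are all true-score covariance, so they carry over unchanged; only the diagonal terms shrink to ρᵢσᵢ².
True-score variance = [6.3²·0.64 + 3²·0.92 + 4.1²·0.69 + 23.5²·0.73] + 365.846 = 448.423 + 365.846 = 814.269.
Reliability = 814.269 / 983.596 = 0.828.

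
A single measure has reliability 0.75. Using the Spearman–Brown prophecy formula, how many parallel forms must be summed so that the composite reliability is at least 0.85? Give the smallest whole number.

2

k ≥ ρ*(1−ρ₁)/(ρ₁(1−ρ*)) = 0.85·0.25 / (0.75·0.15) = 1.889.
Smallest integer k = 2.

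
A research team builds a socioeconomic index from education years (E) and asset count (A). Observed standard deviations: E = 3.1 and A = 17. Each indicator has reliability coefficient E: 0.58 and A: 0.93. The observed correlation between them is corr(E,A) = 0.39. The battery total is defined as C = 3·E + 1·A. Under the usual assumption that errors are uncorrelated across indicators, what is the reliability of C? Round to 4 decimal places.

0.8866

Var(C) = 3²·3.1² + 17² + 2·[3·3.1·17·0.39] = 375.49 + 123.318 = 498.808.
With uncorrelated errors the cross-covariances are all true-score covariance, so they carry over unchanged; only the diagonal terms shrink to ρᵢσᵢ².
True-score variance = [3²·3.1²·0.58 + 17²·0.93] + 123.318 = 318.934 + 123.318 = 442.252.
Reliability = 442.252 / 498.808 = 0.8866.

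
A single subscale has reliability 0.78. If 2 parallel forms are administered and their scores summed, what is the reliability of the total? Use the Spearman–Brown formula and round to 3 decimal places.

ρ_k = kρ / (1 + (k−1)ρ) = 2·0.78 / (1 + 1·0.78) = 1.560 / 1.780 = 0.876.

0.876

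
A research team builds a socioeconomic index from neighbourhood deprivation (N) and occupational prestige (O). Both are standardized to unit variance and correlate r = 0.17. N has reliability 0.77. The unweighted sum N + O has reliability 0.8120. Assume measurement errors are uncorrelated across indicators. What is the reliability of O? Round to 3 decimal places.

Var(N+O) = 2 + 2·0.17 = 2.340.
True-score variance = ρ_N + ρ_O + 2·0.17, so 0.8120 = (0.77 + ρ_O + 0.34) / 2.340.
ρ_O = 0.8120·2.340 − 0.77 − 0.34 = 0.790.

0.790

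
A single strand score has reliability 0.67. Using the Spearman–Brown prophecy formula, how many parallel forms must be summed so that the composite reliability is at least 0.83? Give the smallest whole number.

k ≥ ρ*(1−ρ₁)/(ρ₁(1−ρ*)) = 0.83·0.33 / (0.67·0.17) = 2.405.
Smallest integer k = 3.

3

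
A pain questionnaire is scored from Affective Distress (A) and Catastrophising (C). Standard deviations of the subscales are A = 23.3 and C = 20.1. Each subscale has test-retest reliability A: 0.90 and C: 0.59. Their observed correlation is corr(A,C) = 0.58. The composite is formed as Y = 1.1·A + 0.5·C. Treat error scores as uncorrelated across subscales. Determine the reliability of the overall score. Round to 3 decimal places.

Var(Y) = 1.1²·23.3² + 0.5²·20.1² + 2·[0.55·23.3·20.1·0.58] = 757.899 + 298.795 = 1056.69.
With uncorrelated errors the cross-covariances are all true-score covariance, so they carry over unchanged; only the diagonal terms shrink to ρᵢσᵢ².
True-score variance = [1.1²·23.3²·0.90 + 0.5²·20.1²·0.59] + 298.795 = 650.799 + 298.795 = 949.593.
Reliability = 949.593 / 1056.69 = 0.899.

0.899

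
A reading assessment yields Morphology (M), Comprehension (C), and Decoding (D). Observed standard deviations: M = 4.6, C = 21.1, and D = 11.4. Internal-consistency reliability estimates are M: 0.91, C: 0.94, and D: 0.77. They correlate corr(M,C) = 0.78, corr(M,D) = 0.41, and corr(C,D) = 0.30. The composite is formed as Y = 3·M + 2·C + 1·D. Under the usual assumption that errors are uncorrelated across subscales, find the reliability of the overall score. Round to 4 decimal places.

0.9551

Var(Y) = 3²·4.6² + 2²·21.1² + 11.4² + 2·[6·4.6·21.1·0.78 + 3·4.6·11.4·0.41 + 2·21.1·11.4·0.30] = 2101.24 + 1326.13 = 3427.37.
With uncorrelated errors the cross-covariances are all true-score covariance, so they carry over unchanged; only the diagonal terms shrink to ρᵢσᵢ².
True-score variance = [3²·4.6²·0.91 + 2²·21.1²·0.94 + 11.4²·0.77] + 1326.13 = 1947.36 + 1326.13 = 3273.49.
Reliability = 3273.49 / 3427.37 = 0.9551.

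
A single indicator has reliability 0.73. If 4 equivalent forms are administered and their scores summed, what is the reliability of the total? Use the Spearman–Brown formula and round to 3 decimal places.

ρ_k = kρ / (1 + (k−1)ρ) = 4·0.73 / (1 + 3·0.73) = 2.920 / 3.190 = 0.915.

0.915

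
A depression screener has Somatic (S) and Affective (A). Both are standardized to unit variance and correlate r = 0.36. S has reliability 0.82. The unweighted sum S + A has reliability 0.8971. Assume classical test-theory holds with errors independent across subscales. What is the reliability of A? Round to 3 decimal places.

0.900

Var(S+A) = 2 + 2·0.36 = 2.720.
True-score variance = ρ_S + ρ_A + 2·0.36, so 0.8971 = (0.82 + ρ_A + 0.72) / 2.720.
ρ_A = 0.8971·2.720 − 0.82 − 0.72 = 0.900.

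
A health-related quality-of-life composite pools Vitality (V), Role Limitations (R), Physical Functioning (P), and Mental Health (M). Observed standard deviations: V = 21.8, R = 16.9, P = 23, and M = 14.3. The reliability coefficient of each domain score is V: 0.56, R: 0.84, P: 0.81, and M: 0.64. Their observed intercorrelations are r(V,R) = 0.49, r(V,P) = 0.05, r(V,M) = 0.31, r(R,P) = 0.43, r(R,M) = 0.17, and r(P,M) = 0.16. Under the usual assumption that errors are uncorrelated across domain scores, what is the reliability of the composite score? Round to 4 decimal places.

0.8363

Var(V+R+P+M) = 21.8² + 16.9² + 23² + 14.3² + 2·[21.8·16.9·0.49 + 21.8·23·0.05 + 21.8·14.3·0.31 + 16.9·23·0.43 + 16.9·14.3·0.17 + 23·14.3·0.16] = 1494.34 + 1126.17 = 2620.51.
With uncorrelated errors the cross-covariances are all true-score covariance, so they carry over unchanged; only the diagonal terms shrink to ρᵢσᵢ².
True-score variance = [21.8²·0.56 + 16.9²·0.84 + 23²·0.81 + 14.3²·0.64] + 1126.17 = 1065.41 + 1126.17 = 2191.58.
Reliability = 2191.58 / 2620.51 = 0.8363.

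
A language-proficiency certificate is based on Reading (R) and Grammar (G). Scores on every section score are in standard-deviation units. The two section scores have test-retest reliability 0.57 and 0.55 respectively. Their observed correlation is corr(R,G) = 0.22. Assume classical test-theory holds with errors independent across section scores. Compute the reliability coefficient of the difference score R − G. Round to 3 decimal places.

0.436

Var(R−G) = 1 + 1 − 2·0.22 = 2 − 0.44 = 1.56.
With uncorrelated errors the cross-covariances are all true-score covariance, so they carry over unchanged; only the diagonal terms shrink to ρᵢσᵢ².
True-score variance = [0.57 + 0.55] − 0.44 = 1.12 − 0.44 = 0.68.
Reliability = 0.68 / 1.56 = 0.436.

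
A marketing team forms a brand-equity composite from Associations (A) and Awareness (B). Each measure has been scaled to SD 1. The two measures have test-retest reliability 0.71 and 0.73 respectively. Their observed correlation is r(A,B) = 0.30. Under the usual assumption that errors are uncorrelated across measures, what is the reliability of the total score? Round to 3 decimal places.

0.785

Var(A+B) = 2 + 2·[0.30] = 2 + 0.6 = 2.6.
With uncorrelated errors the cross-covariances are all true-score covariance, so they carry over unchanged; only the diagonal terms shrink to ρᵢσᵢ².
True-score variance = [0.71 + 0.73] + 0.6 = 1.44 + 0.6 = 2.04.
Reliability = 2.04 / 2.6 = 0.785.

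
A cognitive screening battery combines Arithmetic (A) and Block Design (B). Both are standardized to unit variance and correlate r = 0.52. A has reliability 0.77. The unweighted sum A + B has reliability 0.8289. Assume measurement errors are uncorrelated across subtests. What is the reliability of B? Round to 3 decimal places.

Var(A+B) = 2 + 2·0.52 = 3.040.
True-score variance = ρ_A + ρ_B + 2·0.52, so 0.8289 = (0.77 + ρ_B + 1.04) / 3.040.
ρ_B = 0.8289·3.040 − 0.77 − 1.04 = 0.710.

0.710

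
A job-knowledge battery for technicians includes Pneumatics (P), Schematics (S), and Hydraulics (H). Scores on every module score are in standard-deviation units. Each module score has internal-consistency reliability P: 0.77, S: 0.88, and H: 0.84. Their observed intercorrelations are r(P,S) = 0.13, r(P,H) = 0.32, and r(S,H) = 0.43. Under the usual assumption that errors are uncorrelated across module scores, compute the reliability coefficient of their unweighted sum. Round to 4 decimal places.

0.8929

Var(P+S+H) = 3 + 2·[0.13 + 0.32 + 0.43] = 3 + 1.76 = 4.76.
With uncorrelated errors the cross-covariances are all true-score covariance, so they carry over unchanged; only the diagonal terms shrink to ρᵢσᵢ².
True-score variance = [0.77 + 0.88 + 0.84] + 1.76 = 2.49 + 1.76 = 4.25.
Reliability = 4.25 / 4.76 = 0.8929.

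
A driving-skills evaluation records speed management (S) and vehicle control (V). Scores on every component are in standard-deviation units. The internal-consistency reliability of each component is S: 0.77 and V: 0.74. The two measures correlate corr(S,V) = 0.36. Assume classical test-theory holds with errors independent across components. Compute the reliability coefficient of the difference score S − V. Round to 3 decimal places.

Var(S−V) = 1 + 1 − 2·0.36 = 2 − 0.72 = 1.28.
Under uncorrelated errors the observed covariances equal the true-score covariances, so only the own-variance terms attenuate.
True-score variance = [0.77 + 0.74] − 0.72 = 1.51 − 0.72 = 0.79.
Reliability = 0.79 / 1.28 = 0.617.

0.617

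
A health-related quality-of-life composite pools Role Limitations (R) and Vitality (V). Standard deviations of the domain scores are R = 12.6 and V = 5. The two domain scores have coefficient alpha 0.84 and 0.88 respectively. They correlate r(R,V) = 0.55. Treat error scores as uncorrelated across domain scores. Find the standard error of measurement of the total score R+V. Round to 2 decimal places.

Var(total) = 183.76 + 69.3 = 253.06.
True-score variance = 155.358 + 69.3 = 224.658, so reliability = 0.8878.
Error variance = 253.06 − 224.658 = 28.4016; SEM = √28.4016 = 5.33.

5.33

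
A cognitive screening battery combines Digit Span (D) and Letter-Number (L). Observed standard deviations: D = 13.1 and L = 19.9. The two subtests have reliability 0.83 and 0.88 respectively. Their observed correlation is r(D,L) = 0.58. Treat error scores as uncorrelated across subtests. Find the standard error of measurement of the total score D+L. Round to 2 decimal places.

Var(total) = 567.62 + 302.4 = 870.02.
True-score variance = 490.925 + 302.4 = 793.325, so reliability = 0.9118.
Error variance = 870.02 − 793.325 = 76.6949; SEM = √76.6949 = 8.76.

8.76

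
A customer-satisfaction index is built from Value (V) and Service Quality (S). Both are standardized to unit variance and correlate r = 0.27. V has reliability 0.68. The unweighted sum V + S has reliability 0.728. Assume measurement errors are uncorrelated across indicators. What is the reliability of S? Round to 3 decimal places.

Var(V+S) = 2 + 2·0.27 = 2.540.
True-score variance = ρ_V + ρ_S + 2·0.27, so 0.728 = (0.68 + ρ_S + 0.54) / 2.540.
ρ_S = 0.728·2.540 − 0.68 − 0.54 = 0.629.

0.629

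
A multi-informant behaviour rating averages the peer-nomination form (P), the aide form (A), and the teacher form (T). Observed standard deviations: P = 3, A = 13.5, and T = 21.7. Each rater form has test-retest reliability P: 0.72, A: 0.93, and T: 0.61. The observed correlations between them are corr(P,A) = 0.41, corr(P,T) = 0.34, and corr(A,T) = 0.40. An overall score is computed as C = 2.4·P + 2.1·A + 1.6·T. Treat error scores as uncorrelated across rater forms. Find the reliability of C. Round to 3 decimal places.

0.830

Var(C) = 2.4²·3² + 2.1²·13.5² + 1.6²·21.7² + 2·[5.04·3·13.5·0.41 + 3.84·3·21.7·0.34 + 3.36·13.5·21.7·0.40] = 2061.04 + 1124.82 = 3185.86.
With uncorrelated errors the cross-covariances are all true-score covariance, so they carry over unchanged; only the diagonal terms shrink to ρᵢσᵢ².
True-score variance = [2.4²·3²·0.72 + 2.1²·13.5²·0.93 + 1.6²·21.7²·0.61] + 1124.82 = 1520.13 + 1124.82 = 2644.95.
Reliability = 2644.95 / 3185.86 = 0.830.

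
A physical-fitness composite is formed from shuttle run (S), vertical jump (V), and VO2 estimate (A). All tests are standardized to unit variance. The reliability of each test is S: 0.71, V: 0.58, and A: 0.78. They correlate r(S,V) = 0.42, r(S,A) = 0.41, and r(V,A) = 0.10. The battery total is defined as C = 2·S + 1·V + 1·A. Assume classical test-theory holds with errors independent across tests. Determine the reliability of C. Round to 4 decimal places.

Var(C) = 2² + 1 + 1 + 2·[2·0.42 + 2·0.41 + 0.10] = 6 + 3.52 = 9.52.
Because errors are independent across components, Cov(Tᵢ,Tⱼ) = Cov(Xᵢ,Xⱼ); the off-diagonal part of the true-score variance is the same as above.
True-score variance = [2²·0.71 + 0.58 + 0.78] + 3.52 = 4.2 + 3.52 = 7.72.
Reliability = 7.72 / 9.52 = 0.8109.

0.8109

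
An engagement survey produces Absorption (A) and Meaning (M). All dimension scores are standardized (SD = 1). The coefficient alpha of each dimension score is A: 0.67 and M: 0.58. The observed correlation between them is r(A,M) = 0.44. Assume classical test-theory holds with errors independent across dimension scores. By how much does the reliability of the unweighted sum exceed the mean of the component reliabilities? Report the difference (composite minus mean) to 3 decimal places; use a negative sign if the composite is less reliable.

Var(sum) = 2 + 0.88 = 2.88; true-score variance = 1.25 + 0.88 = 2.13; composite reliability = 0.7396.
Mean component reliability = 0.6250.
Difference = 0.7396 − 0.6250 = 0.115.

0.115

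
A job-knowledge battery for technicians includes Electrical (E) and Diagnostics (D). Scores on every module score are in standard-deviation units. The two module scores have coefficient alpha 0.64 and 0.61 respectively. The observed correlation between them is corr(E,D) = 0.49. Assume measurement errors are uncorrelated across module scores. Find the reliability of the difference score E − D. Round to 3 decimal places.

Var(E−D) = 1 + 1 − 2·0.49 = 2 − 0.98 = 1.02.
With uncorrelated errors the cross-covariances are all true-score covariance, so they carry over unchanged; only the diagonal terms shrink to ρᵢσᵢ².
True-score variance = [0.64 + 0.61] − 0.98 = 1.25 − 0.98 = 0.27.
Reliability = 0.27 / 1.02 = 0.265.

0.265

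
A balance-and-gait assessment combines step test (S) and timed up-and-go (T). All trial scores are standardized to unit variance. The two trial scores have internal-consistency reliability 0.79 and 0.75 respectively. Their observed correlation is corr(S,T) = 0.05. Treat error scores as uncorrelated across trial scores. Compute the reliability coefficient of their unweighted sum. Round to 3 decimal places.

0.781

Var(S+T) = 2 + 2·[0.05] = 2 + 0.1 = 2.1.
With uncorrelated errors the cross-covariances are all true-score covariance, so they carry over unchanged; only the diagonal terms shrink to ρᵢσᵢ².
True-score variance = [0.79 + 0.75] + 0.1 = 1.54 + 0.1 = 1.64.
Reliability = 1.64 / 2.1 = 0.781.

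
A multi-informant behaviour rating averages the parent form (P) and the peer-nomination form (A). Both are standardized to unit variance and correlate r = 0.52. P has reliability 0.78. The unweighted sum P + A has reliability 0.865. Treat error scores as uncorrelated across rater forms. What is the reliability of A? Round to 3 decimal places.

Var(P+A) = 2 + 2·0.52 = 3.040.
True-score variance = ρ_P + ρ_A + 2·0.52, so 0.865 = (0.78 + ρ_A + 1.04) / 3.040.
ρ_A = 0.865·3.040 − 0.78 − 1.04 = 0.810.

0.810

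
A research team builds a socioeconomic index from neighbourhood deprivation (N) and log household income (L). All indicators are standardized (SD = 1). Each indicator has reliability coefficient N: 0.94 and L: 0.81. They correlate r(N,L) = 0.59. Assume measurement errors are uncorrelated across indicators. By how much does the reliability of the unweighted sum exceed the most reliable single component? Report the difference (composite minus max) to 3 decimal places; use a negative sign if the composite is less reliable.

-0.019

Var(sum) = 2 + 1.18 = 3.18; true-score variance = 1.75 + 1.18 = 2.93; composite reliability = 0.9214.
Max component reliability = 0.9400.
Difference = 0.9214 − 0.9400 = -0.019.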